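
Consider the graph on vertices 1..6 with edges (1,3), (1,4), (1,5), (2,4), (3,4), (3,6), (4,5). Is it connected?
Yes (BFS from 1 visits [1, 3, 4, 5, 6, 2] — all 6 vertices reached)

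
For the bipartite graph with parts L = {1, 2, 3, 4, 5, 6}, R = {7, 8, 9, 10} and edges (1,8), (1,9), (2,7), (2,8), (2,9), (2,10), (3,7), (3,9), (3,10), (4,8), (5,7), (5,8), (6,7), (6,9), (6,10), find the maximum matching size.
4 (matching: (1,9), (2,10), (3,7), (4,8); upper bound min(|L|,|R|) = min(6,4) = 4)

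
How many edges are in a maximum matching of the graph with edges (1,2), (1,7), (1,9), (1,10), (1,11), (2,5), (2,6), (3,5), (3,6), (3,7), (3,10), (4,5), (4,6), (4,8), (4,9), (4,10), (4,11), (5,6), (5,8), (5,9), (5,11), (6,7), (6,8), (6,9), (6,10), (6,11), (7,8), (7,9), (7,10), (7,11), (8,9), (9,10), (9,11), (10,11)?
5 (matching: (1,10), (2,5), (3,7), (6,8), (9,11); upper bound floor(n/2) = floor(11/2) = 5)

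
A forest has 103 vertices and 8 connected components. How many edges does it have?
95 (Each of the 8 component trees on V_i vertices has V_i - 1 edges; summing gives V - C = 103 - 8 = 95)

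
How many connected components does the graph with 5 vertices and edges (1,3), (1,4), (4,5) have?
2 (components: {1, 3, 4, 5}, {2})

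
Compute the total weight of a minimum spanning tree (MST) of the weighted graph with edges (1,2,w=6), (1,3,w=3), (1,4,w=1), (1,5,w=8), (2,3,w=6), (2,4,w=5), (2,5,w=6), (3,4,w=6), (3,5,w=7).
15 (MST edges: (1,3,w=3), (1,4,w=1), (2,4,w=5), (2,5,w=6); sum of weights 3 + 1 + 5 + 6 = 15)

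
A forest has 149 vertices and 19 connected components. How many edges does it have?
130 (Each of the 19 component trees on V_i vertices has V_i - 1 edges; summing gives V - C = 149 - 19 = 130)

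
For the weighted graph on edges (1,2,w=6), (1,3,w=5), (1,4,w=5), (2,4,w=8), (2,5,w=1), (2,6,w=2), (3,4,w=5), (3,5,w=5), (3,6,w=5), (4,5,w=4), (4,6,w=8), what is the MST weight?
17 (MST edges: (1,3,w=5), (1,4,w=5), (2,5,w=1), (2,6,w=2), (4,5,w=4); sum of weights 5 + 5 + 1 + 2 + 4 = 17)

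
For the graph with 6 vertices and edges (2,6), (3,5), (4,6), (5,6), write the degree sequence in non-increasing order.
[3, 2, 1, 1, 1, 0] (degrees: deg(1)=0, deg(2)=1, deg(3)=1, deg(4)=1, deg(5)=2, deg(6)=3)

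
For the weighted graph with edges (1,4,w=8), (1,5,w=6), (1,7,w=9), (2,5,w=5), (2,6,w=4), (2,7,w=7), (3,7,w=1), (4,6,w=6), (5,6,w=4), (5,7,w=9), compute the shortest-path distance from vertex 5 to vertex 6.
4 (path: 5 -> 6; weights 4 = 4)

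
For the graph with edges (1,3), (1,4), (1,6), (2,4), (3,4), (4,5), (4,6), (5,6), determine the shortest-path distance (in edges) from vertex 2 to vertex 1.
2 (path: 2 -> 4 -> 1, 2 edges)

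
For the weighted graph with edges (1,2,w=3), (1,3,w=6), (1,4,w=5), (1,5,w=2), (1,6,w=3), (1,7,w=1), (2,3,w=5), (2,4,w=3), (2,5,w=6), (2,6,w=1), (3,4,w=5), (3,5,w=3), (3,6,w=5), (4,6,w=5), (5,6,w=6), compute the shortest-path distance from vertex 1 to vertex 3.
5 (path: 1 -> 5 -> 3; weights 2 + 3 = 5)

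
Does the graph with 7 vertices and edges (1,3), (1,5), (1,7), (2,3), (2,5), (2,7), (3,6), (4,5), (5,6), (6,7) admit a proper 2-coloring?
Yes. Partition: {1, 2, 4, 6}, {3, 5, 7}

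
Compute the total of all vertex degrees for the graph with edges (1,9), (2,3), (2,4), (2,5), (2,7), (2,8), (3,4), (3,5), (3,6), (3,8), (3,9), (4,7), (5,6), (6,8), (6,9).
30 (handshake: sum of degrees = 2|E| = 2 x 15 = 30)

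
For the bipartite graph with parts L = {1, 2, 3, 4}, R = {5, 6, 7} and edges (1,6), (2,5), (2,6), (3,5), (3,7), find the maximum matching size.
3 (matching: (1,6), (2,5), (3,7); upper bound min(|L|,|R|) = min(4,3) = 3)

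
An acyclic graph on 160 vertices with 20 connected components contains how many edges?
140 (Each of the 20 component trees on V_i vertices has V_i - 1 edges; summing gives V - C = 160 - 20 = 140)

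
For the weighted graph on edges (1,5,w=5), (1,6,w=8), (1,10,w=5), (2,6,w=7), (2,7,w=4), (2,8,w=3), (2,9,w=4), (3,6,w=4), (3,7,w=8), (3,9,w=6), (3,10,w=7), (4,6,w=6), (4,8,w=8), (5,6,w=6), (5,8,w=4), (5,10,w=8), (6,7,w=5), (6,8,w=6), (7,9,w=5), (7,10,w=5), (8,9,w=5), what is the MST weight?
40 (MST edges: (1,5,w=5), (1,10,w=5), (2,7,w=4), (2,8,w=3), (2,9,w=4), (3,6,w=4), (4,6,w=6), (5,8,w=4), (6,7,w=5); sum of weights 5 + 5 + 4 + 3 + 4 + 4 + 6 + 4 + 5 = 40)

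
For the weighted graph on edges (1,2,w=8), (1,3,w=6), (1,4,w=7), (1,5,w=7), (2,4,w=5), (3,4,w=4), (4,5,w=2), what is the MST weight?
17 (MST edges: (1,3,w=6), (2,4,w=5), (3,4,w=4), (4,5,w=2); sum of weights 6 + 5 + 4 + 2 = 17)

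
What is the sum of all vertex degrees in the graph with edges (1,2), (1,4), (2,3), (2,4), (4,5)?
10 (handshake: sum of degrees = 2|E| = 2 x 5 = 10)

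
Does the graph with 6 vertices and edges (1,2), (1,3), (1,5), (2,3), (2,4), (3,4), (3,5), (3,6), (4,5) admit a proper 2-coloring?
No (odd cycle of length 3: 5 -> 1 -> 3 -> 5)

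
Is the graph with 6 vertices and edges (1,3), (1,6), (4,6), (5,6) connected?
No, it has 2 components: {1, 3, 4, 5, 6}, {2}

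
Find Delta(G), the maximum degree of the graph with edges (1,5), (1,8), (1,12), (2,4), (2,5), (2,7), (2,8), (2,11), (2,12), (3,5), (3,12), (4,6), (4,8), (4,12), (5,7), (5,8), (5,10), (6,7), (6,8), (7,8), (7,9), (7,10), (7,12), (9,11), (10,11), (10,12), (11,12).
7 (attained at vertices 7, 12)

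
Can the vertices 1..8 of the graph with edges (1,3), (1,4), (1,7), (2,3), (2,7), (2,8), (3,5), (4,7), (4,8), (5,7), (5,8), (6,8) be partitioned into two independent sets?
No (odd cycle of length 3: 7 -> 1 -> 4 -> 7)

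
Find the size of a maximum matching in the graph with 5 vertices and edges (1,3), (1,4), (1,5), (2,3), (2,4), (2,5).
2 (matching: (1,4), (2,5); upper bound floor(n/2) = floor(5/2) = 2)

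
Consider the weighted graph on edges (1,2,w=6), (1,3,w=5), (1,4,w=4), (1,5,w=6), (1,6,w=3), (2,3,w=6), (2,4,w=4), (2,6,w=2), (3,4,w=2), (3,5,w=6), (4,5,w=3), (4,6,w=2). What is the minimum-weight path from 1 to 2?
5 (path: 1 -> 6 -> 2; weights 3 + 2 = 5)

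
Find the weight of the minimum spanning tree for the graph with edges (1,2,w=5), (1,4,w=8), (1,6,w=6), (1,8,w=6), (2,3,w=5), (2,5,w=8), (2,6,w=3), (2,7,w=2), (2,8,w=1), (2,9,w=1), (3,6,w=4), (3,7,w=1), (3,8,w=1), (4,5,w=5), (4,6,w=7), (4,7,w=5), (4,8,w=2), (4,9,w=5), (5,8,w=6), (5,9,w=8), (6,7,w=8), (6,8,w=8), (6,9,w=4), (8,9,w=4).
19 (MST edges: (1,2,w=5), (2,6,w=3), (2,8,w=1), (2,9,w=1), (3,7,w=1), (3,8,w=1), (4,5,w=5), (4,8,w=2); sum of weights 5 + 3 + 1 + 1 + 1 + 1 + 5 + 2 = 19)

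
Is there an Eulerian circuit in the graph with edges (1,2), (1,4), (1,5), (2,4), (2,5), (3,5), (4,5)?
No (4 vertices have odd degree: {1, 2, 3, 4}; Eulerian circuit requires 0)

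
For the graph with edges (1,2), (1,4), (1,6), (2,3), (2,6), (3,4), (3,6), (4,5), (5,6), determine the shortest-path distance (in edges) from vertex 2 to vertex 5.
2 (path: 2 -> 6 -> 5, 2 edges)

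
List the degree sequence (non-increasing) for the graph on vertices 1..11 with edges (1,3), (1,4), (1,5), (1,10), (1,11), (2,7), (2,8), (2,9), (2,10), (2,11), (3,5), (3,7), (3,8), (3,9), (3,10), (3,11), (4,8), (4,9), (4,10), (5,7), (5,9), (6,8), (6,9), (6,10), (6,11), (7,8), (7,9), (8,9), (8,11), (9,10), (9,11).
[9, 7, 7, 6, 6, 5, 5, 5, 4, 4, 4] (degrees: deg(1)=5, deg(2)=5, deg(3)=7, deg(4)=4, deg(5)=4, deg(6)=4, deg(7)=5, deg(8)=7, deg(9)=9, deg(10)=6, deg(11)=6)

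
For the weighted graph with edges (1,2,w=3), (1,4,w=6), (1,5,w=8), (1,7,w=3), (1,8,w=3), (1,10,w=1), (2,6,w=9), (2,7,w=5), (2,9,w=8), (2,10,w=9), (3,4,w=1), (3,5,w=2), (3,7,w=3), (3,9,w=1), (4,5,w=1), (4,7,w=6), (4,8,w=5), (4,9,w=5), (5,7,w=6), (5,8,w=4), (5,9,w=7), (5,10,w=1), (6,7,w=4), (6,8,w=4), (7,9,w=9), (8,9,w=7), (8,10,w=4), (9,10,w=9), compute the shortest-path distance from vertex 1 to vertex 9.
5 (path: 1 -> 10 -> 5 -> 3 -> 9; weights 1 + 1 + 2 + 1 = 5)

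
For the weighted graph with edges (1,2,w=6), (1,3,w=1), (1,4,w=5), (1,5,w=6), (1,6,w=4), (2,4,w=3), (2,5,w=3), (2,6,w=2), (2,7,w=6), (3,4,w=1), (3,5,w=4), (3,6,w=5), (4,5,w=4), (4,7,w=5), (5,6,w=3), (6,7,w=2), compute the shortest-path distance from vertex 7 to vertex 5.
5 (path: 7 -> 6 -> 5; weights 2 + 3 = 5)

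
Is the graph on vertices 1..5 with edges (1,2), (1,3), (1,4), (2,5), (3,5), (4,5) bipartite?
Yes. Partition: {1, 5}, {2, 3, 4}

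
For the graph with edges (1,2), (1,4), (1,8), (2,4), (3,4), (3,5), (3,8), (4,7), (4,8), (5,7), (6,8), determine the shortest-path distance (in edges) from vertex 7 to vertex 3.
2 (path: 7 -> 5 -> 3, 2 edges)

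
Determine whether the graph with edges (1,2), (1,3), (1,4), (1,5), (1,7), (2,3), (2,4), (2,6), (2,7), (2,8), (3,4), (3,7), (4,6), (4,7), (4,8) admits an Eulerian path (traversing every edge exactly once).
Yes (the graph is connected and exactly 2 vertices have odd degree: {1, 5}; any Eulerian path must start and end at those)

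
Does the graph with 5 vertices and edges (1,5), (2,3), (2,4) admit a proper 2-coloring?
Yes. Partition: {1, 2}, {3, 4, 5}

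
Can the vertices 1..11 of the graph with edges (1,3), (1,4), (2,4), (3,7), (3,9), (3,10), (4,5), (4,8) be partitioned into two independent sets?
Yes. Partition: {1, 2, 5, 6, 7, 8, 9, 10, 11}, {3, 4}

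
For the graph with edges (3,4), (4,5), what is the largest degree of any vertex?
2 (attained at vertex 4)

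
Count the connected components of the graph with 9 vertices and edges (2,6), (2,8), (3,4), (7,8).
5 (components: {1}, {2, 6, 7, 8}, {3, 4}, {5}, {9})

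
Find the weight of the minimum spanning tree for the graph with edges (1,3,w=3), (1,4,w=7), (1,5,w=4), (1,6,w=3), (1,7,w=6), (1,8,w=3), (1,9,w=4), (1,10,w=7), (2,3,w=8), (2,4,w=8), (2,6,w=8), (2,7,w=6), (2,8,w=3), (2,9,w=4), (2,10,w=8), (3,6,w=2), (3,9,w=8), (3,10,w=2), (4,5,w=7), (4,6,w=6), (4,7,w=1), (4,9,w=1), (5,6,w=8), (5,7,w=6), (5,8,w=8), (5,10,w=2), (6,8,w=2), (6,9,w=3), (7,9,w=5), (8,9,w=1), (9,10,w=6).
17 (MST edges: (1,6,w=3), (2,8,w=3), (3,6,w=2), (3,10,w=2), (4,7,w=1), (4,9,w=1), (5,10,w=2), (6,8,w=2), (8,9,w=1); sum of weights 3 + 3 + 2 + 2 + 1 + 1 + 2 + 2 + 1 = 17)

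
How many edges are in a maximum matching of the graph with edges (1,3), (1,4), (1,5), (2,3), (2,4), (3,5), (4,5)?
2 (matching: (1,5), (2,4); upper bound floor(n/2) = floor(5/2) = 2)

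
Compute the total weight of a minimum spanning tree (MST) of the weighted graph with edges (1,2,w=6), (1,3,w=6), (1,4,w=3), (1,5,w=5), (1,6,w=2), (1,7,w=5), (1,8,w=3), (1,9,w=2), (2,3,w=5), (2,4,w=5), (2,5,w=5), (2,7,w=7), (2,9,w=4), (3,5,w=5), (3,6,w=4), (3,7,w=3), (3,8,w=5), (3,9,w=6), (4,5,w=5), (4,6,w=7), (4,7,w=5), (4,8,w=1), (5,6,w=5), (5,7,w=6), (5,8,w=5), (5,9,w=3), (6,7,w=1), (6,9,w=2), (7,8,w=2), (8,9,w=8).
18 (MST edges: (1,6,w=2), (1,9,w=2), (2,9,w=4), (3,7,w=3), (4,8,w=1), (5,9,w=3), (6,7,w=1), (7,8,w=2); sum of weights 2 + 2 + 4 + 3 + 1 + 3 + 1 + 2 = 18)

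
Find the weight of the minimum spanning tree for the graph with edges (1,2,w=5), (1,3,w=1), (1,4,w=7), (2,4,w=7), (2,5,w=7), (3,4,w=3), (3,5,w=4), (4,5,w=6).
13 (MST edges: (1,2,w=5), (1,3,w=1), (3,4,w=3), (3,5,w=4); sum of weights 5 + 1 + 3 + 4 = 13)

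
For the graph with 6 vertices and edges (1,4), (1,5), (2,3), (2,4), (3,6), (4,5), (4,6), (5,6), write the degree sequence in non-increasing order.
[4, 3, 3, 2, 2, 2] (degrees: deg(1)=2, deg(2)=2, deg(3)=2, deg(4)=4, deg(5)=3, deg(6)=3)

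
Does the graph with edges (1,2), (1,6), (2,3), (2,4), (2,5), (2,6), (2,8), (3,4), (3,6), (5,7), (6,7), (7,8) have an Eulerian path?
Yes (the graph is connected and exactly 2 vertices have odd degree: {3, 7}; any Eulerian path must start and end at those)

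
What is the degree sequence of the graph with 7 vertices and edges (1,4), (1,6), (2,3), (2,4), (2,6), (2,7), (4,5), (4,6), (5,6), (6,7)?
[5, 4, 4, 2, 2, 2, 1] (degrees: deg(1)=2, deg(2)=4, deg(3)=1, deg(4)=4, deg(5)=2, deg(6)=5, deg(7)=2)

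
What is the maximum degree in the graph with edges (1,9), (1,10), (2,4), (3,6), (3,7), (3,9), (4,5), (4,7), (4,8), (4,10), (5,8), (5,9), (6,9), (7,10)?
5 (attained at vertex 4)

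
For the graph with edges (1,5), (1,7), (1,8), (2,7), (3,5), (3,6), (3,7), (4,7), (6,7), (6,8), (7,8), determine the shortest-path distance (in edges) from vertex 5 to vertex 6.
2 (path: 5 -> 3 -> 6, 2 edges)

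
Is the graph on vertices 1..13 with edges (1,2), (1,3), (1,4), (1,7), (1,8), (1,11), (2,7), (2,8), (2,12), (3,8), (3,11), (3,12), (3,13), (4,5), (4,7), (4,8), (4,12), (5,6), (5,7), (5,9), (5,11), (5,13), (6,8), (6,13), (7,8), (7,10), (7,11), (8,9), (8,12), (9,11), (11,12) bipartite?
No (odd cycle of length 3: 4 -> 1 -> 7 -> 4)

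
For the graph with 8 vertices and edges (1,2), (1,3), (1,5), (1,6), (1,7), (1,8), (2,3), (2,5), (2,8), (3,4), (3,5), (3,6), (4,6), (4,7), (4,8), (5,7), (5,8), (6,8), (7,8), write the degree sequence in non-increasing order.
[6, 6, 5, 5, 4, 4, 4, 4] (degrees: deg(1)=6, deg(2)=4, deg(3)=5, deg(4)=4, deg(5)=5, deg(6)=4, deg(7)=4, deg(8)=6)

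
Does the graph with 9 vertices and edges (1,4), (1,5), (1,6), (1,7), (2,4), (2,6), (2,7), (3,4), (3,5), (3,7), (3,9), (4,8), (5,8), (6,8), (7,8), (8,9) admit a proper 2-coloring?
Yes. Partition: {1, 2, 3, 8}, {4, 5, 6, 7, 9}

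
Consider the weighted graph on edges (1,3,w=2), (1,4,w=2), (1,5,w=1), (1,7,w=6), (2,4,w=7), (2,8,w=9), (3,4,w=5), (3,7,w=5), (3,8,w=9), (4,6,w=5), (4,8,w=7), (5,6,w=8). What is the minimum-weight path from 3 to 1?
2 (path: 3 -> 1; weights 2 = 2)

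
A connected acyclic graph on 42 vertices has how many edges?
41 (A tree on V vertices has V - 1 edges, so 42 - 1 = 41)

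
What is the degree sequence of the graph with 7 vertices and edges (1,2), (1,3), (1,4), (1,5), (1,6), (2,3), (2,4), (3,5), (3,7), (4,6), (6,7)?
[5, 4, 3, 3, 3, 2, 2] (degrees: deg(1)=5, deg(2)=3, deg(3)=4, deg(4)=3, deg(5)=2, deg(6)=3, deg(7)=2)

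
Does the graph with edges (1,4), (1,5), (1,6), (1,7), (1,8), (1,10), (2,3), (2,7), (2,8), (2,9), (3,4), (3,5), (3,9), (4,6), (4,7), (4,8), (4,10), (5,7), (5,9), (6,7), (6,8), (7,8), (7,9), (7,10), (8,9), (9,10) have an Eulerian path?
Yes — and in fact it has an Eulerian circuit (the graph is connected and all 10 vertices have even degree)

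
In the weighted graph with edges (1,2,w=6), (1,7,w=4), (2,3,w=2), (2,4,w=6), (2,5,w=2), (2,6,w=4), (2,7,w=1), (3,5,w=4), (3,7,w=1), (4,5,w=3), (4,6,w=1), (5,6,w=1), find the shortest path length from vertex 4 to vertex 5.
2 (path: 4 -> 6 -> 5; weights 1 + 1 = 2)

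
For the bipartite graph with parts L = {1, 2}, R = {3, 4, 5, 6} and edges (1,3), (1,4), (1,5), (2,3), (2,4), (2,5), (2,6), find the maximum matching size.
2 (matching: (1,5), (2,6); upper bound min(|L|,|R|) = min(2,4) = 2)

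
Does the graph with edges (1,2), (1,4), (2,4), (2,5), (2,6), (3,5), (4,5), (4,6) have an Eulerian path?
Yes (the graph is connected and exactly 2 vertices have odd degree: {3, 5}; any Eulerian path must start and end at those)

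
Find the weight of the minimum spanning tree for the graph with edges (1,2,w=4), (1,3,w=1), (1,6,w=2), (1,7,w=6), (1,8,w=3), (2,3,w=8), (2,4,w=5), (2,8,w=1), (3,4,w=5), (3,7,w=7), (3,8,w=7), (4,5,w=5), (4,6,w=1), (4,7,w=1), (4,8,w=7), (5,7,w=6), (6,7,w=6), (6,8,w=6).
14 (MST edges: (1,3,w=1), (1,6,w=2), (1,8,w=3), (2,8,w=1), (4,5,w=5), (4,6,w=1), (4,7,w=1); sum of weights 1 + 2 + 3 + 1 + 5 + 1 + 1 = 14)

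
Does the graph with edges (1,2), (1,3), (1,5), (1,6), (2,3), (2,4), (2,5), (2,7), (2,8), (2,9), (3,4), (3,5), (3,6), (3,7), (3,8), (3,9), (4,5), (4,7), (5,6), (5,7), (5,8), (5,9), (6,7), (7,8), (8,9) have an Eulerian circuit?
No (2 vertices have odd degree: {2, 8}; Eulerian circuit requires 0)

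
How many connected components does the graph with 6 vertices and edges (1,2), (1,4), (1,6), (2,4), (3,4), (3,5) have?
1 (components: {1, 2, 3, 4, 5, 6})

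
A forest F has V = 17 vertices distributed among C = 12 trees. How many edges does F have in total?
5 (Each of the 12 component trees on V_i vertices has V_i - 1 edges; summing gives V - C = 17 - 12 = 5)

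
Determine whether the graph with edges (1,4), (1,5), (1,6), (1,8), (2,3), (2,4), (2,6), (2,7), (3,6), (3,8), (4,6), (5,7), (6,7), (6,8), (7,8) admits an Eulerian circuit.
No (2 vertices have odd degree: {3, 4}; Eulerian circuit requires 0)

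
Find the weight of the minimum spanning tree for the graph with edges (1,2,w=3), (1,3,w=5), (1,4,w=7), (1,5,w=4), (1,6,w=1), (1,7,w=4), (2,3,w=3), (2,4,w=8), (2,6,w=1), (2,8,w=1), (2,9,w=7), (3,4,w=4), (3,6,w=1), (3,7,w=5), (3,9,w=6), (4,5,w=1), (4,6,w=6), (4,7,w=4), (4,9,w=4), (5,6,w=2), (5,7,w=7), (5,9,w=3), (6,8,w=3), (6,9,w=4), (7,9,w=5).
14 (MST edges: (1,6,w=1), (1,7,w=4), (2,6,w=1), (2,8,w=1), (3,6,w=1), (4,5,w=1), (5,6,w=2), (5,9,w=3); sum of weights 1 + 4 + 1 + 1 + 1 + 1 + 2 + 3 = 14)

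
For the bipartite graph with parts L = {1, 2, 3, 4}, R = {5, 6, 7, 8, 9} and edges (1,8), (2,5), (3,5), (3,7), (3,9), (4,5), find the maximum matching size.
3 (matching: (1,8), (2,5), (3,9); upper bound min(|L|,|R|) = min(4,5) = 4)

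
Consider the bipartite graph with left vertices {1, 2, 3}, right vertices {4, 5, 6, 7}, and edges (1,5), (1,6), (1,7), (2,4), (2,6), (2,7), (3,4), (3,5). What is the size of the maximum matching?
3 (matching: (1,7), (2,6), (3,5); upper bound min(|L|,|R|) = min(3,4) = 3)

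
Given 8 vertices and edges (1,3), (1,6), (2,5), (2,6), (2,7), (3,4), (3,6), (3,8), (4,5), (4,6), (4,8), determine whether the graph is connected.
Yes (BFS from 1 visits [1, 3, 6, 4, 8, 2, 5, 7] — all 8 vertices reached)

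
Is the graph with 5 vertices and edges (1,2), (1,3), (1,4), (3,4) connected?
No, it has 2 components: {1, 2, 3, 4}, {5}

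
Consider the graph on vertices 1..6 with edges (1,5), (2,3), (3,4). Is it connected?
No, it has 3 components: {1, 5}, {2, 3, 4}, {6}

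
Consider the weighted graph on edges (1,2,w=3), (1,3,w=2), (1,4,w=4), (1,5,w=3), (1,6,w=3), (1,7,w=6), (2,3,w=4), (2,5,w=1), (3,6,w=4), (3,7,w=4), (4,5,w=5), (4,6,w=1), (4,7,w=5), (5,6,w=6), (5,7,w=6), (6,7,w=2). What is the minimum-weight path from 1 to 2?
3 (path: 1 -> 2; weights 3 = 3)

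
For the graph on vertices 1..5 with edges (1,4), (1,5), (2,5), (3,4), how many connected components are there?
1 (components: {1, 2, 3, 4, 5})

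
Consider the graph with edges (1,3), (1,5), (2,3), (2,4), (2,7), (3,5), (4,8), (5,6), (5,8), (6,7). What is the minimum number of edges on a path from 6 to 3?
2 (path: 6 -> 5 -> 3, 2 edges)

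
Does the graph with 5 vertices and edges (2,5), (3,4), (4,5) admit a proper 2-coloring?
Yes. Partition: {1, 2, 4}, {3, 5}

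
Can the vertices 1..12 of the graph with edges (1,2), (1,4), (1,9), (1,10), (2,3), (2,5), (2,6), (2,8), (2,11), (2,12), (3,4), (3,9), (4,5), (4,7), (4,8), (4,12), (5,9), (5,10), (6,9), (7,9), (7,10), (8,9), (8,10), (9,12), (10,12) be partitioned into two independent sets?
Yes. Partition: {1, 3, 5, 6, 7, 8, 11, 12}, {2, 4, 9, 10}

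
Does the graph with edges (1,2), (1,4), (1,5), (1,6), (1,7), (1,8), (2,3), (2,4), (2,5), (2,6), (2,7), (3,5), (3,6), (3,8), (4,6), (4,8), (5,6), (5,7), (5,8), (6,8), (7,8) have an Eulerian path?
Yes — and in fact it has an Eulerian circuit (the graph is connected and all 8 vertices have even degree)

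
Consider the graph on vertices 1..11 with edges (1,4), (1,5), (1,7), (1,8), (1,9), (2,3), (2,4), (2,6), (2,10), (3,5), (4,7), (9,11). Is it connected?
Yes (BFS from 1 visits [1, 4, 5, 7, 8, 9, 2, 3, 11, 6, 10] — all 11 vertices reached)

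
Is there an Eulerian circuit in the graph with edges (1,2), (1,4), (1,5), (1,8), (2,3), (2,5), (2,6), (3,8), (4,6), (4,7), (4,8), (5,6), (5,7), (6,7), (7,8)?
Yes (the graph is connected and all 8 vertices have even degree)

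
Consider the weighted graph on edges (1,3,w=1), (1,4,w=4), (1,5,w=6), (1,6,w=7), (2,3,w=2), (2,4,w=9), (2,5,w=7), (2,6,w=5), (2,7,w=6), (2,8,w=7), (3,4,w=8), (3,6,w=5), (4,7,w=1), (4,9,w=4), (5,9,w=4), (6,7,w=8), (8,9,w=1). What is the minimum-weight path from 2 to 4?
7 (path: 2 -> 7 -> 4; weights 6 + 1 = 7)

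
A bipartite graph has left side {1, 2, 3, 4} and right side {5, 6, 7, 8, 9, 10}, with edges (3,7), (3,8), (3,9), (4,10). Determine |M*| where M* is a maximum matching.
2 (matching: (3,9), (4,10); upper bound min(|L|,|R|) = min(4,6) = 4)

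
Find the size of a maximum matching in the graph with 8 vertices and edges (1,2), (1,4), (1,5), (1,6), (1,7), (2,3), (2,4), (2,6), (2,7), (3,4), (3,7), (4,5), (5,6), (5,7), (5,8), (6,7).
4 (matching: (1,2), (3,4), (5,8), (6,7); upper bound floor(n/2) = floor(8/2) = 4)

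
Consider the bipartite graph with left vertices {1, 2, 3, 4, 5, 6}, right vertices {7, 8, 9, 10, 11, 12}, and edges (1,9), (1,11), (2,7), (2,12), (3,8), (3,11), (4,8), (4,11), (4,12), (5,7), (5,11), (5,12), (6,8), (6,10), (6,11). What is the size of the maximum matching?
6 (matching: (1,9), (2,12), (3,11), (4,8), (5,7), (6,10); upper bound min(|L|,|R|) = min(6,6) = 6)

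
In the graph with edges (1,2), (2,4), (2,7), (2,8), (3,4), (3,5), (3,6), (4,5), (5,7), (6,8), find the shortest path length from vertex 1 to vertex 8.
2 (path: 1 -> 2 -> 8, 2 edges)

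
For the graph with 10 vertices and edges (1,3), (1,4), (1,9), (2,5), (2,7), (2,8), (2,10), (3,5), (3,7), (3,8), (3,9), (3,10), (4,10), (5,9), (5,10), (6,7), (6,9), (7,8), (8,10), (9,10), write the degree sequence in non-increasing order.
[6, 6, 5, 4, 4, 4, 4, 3, 2, 2] (degrees: deg(1)=3, deg(2)=4, deg(3)=6, deg(4)=2, deg(5)=4, deg(6)=2, deg(7)=4, deg(8)=4, deg(9)=5, deg(10)=6)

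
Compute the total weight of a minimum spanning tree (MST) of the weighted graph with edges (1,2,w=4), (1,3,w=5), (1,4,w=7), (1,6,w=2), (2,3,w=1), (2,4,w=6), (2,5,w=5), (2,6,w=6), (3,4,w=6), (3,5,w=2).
15 (MST edges: (1,2,w=4), (1,6,w=2), (2,3,w=1), (2,4,w=6), (3,5,w=2); sum of weights 4 + 2 + 1 + 6 + 2 = 15)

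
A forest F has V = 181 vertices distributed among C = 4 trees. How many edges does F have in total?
177 (Each of the 4 component trees on V_i vertices has V_i - 1 edges; summing gives V - C = 181 - 4 = 177)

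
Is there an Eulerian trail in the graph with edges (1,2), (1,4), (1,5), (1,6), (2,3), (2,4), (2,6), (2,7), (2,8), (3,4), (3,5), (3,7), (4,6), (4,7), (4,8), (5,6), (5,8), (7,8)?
Yes — and in fact it has an Eulerian circuit (the graph is connected and all 8 vertices have even degree)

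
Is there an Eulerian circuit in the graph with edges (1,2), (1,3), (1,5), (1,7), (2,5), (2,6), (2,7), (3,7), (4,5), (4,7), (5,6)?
Yes (the graph is connected and all 7 vertices have even degree)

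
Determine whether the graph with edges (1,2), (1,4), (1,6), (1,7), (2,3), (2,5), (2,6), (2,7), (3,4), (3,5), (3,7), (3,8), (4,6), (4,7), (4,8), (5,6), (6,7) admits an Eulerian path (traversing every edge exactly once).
No (6 vertices have odd degree: {2, 3, 4, 5, 6, 7}; Eulerian path requires 0 or 2)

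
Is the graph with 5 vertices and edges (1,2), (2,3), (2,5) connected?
No, it has 2 components: {1, 2, 3, 5}, {4}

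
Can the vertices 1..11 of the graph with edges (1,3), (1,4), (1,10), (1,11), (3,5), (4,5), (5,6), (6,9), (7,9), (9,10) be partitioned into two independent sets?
Yes. Partition: {1, 2, 5, 8, 9}, {3, 4, 6, 7, 10, 11}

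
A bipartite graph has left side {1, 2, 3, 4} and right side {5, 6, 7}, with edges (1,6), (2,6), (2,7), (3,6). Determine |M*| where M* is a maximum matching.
2 (matching: (1,6), (2,7); upper bound min(|L|,|R|) = min(4,3) = 3)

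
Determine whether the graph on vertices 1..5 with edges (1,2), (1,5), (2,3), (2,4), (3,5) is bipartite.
Yes. Partition: {1, 3, 4}, {2, 5}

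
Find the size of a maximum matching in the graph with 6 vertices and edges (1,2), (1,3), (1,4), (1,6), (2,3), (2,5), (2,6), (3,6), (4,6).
3 (matching: (1,3), (2,5), (4,6); upper bound floor(n/2) = floor(6/2) = 3)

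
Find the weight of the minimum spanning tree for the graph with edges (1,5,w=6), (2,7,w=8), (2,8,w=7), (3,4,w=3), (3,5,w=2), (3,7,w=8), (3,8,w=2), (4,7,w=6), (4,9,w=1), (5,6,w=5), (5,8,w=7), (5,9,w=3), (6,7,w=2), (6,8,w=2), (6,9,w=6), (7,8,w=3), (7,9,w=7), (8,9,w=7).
25 (MST edges: (1,5,w=6), (2,8,w=7), (3,4,w=3), (3,5,w=2), (3,8,w=2), (4,9,w=1), (6,7,w=2), (6,8,w=2); sum of weights 6 + 7 + 3 + 2 + 2 + 1 + 2 + 2 = 25)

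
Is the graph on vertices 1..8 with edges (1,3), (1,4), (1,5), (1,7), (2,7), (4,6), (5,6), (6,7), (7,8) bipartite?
Yes. Partition: {1, 2, 6, 8}, {3, 4, 5, 7}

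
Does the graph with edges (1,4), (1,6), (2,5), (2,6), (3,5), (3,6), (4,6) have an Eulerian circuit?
Yes (the graph is connected and all 6 vertices have even degree)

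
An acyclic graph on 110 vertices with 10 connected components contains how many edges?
100 (Each of the 10 component trees on V_i vertices has V_i - 1 edges; summing gives V - C = 110 - 10 = 100)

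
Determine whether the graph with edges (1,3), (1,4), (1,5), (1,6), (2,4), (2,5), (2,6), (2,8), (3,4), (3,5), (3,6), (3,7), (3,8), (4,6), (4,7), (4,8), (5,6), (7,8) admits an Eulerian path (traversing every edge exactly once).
Yes (the graph is connected and exactly 2 vertices have odd degree: {6, 7}; any Eulerian path must start and end at those)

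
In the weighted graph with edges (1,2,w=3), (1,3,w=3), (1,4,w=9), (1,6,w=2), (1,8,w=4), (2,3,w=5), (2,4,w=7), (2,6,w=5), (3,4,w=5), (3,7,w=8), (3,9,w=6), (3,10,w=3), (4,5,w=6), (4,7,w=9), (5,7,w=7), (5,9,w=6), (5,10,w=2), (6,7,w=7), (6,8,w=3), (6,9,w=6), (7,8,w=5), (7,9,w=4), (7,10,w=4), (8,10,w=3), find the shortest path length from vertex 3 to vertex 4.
5 (path: 3 -> 4; weights 5 = 5)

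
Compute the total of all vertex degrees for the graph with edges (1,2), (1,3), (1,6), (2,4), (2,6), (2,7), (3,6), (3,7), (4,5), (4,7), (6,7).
22 (handshake: sum of degrees = 2|E| = 2 x 11 = 22)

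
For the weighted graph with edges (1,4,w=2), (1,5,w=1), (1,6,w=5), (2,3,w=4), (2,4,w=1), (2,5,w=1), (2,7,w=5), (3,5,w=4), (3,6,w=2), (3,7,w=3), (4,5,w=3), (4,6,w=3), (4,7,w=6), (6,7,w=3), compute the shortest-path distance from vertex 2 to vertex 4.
1 (path: 2 -> 4; weights 1 = 1)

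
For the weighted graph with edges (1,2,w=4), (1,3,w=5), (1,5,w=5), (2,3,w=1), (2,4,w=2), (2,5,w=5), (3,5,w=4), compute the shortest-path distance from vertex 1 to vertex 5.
5 (path: 1 -> 5; weights 5 = 5)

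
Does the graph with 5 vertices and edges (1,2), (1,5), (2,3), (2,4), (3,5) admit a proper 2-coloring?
Yes. Partition: {1, 3, 4}, {2, 5}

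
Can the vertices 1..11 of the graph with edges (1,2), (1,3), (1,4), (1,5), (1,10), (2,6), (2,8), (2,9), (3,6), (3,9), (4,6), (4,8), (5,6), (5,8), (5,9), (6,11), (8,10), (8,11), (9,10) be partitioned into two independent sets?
Yes. Partition: {1, 6, 7, 8, 9}, {2, 3, 4, 5, 10, 11}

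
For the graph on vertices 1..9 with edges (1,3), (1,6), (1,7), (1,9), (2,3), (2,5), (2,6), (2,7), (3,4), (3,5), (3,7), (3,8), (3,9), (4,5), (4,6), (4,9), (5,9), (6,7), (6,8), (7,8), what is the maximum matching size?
4 (matching: (2,7), (3,4), (5,9), (6,8); upper bound floor(n/2) = floor(9/2) = 4)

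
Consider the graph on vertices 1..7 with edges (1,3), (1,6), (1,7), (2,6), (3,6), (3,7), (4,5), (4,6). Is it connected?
Yes (BFS from 1 visits [1, 3, 6, 7, 2, 4, 5] — all 7 vertices reached)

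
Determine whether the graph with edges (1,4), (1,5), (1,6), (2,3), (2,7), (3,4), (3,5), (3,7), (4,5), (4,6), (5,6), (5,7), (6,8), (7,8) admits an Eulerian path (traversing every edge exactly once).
Yes (the graph is connected and exactly 2 vertices have odd degree: {1, 5}; any Eulerian path must start and end at those)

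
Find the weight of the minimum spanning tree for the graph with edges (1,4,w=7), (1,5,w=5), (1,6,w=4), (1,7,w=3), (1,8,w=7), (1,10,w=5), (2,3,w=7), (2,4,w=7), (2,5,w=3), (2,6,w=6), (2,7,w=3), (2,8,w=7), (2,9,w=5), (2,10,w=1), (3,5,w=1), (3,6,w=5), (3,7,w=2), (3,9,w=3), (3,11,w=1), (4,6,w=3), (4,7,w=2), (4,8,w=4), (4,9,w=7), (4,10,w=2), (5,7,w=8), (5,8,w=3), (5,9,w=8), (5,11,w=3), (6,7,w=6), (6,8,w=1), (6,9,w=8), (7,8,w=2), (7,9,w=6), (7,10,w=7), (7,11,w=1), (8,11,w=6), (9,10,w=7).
17 (MST edges: (1,7,w=3), (2,10,w=1), (3,5,w=1), (3,9,w=3), (3,11,w=1), (4,7,w=2), (4,10,w=2), (6,8,w=1), (7,8,w=2), (7,11,w=1); sum of weights 3 + 1 + 1 + 3 + 1 + 2 + 2 + 1 + 2 + 1 = 17)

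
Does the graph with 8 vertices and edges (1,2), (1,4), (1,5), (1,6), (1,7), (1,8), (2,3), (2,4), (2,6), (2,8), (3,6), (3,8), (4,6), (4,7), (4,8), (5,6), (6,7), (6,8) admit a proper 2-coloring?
No (odd cycle of length 3: 2 -> 1 -> 4 -> 2)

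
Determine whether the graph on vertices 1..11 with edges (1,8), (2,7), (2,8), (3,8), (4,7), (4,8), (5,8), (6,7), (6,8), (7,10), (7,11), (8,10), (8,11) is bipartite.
Yes. Partition: {1, 2, 3, 4, 5, 6, 9, 10, 11}, {7, 8}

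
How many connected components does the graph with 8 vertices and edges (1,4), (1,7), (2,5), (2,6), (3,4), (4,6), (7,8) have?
1 (components: {1, 2, 3, 4, 5, 6, 7, 8})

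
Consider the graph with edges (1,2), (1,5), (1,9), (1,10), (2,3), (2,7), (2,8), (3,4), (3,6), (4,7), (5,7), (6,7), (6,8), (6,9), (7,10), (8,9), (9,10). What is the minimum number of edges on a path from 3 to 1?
2 (path: 3 -> 2 -> 1, 2 edges)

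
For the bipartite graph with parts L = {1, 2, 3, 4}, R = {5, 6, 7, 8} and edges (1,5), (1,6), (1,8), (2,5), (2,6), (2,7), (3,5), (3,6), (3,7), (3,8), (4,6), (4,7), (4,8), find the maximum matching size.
4 (matching: (1,8), (2,7), (3,5), (4,6); upper bound min(|L|,|R|) = min(4,4) = 4)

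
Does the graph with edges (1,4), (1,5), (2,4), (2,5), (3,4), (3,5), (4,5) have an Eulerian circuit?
Yes (the graph is connected and all 5 vertices have even degree)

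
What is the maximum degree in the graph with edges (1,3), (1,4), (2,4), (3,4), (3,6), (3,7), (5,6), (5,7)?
4 (attained at vertex 3)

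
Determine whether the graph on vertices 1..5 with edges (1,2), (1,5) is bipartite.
Yes. Partition: {1, 3, 4}, {2, 5}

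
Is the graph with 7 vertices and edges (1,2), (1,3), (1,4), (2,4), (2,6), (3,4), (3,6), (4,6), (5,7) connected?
No, it has 2 components: {1, 2, 3, 4, 6}, {5, 7}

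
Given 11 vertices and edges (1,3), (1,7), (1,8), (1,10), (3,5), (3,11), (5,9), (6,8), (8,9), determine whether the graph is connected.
No, it has 3 components: {1, 3, 5, 6, 7, 8, 9, 10, 11}, {2}, {4}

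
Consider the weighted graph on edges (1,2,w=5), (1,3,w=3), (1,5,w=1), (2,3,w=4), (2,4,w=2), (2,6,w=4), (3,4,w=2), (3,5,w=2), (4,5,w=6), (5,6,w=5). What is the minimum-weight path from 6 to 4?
6 (path: 6 -> 2 -> 4; weights 4 + 2 = 6)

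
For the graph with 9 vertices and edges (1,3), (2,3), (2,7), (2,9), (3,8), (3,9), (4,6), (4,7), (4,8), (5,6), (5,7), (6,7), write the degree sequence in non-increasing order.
[4, 4, 3, 3, 3, 2, 2, 2, 1] (degrees: deg(1)=1, deg(2)=3, deg(3)=4, deg(4)=3, deg(5)=2, deg(6)=3, deg(7)=4, deg(8)=2, deg(9)=2)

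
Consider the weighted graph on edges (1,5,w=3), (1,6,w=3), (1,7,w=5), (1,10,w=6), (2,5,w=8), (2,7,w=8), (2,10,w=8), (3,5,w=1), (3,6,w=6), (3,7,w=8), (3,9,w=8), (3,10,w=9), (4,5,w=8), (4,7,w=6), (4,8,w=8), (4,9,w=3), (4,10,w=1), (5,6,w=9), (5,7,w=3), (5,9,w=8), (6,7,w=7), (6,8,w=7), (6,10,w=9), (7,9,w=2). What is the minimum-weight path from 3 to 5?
1 (path: 3 -> 5; weights 1 = 1)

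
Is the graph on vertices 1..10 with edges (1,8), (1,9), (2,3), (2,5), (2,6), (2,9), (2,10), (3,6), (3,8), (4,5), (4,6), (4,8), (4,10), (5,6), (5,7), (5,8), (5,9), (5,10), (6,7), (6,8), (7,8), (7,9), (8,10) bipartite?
No (odd cycle of length 3: 3 -> 8 -> 6 -> 3)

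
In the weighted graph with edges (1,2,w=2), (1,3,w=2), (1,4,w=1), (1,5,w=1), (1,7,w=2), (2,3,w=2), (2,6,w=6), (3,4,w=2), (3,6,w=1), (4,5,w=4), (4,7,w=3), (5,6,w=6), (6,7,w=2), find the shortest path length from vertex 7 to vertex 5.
3 (path: 7 -> 1 -> 5; weights 2 + 1 = 3)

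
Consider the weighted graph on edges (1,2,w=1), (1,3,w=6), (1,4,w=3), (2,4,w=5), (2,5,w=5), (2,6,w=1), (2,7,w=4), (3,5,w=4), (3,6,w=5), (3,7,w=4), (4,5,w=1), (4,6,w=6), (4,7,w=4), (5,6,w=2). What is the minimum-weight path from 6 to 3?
5 (path: 6 -> 3; weights 5 = 5)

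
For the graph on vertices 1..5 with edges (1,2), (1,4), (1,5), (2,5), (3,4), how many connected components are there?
1 (components: {1, 2, 3, 4, 5})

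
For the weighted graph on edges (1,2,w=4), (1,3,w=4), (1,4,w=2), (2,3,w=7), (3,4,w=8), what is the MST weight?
10 (MST edges: (1,2,w=4), (1,3,w=4), (1,4,w=2); sum of weights 4 + 4 + 2 = 10)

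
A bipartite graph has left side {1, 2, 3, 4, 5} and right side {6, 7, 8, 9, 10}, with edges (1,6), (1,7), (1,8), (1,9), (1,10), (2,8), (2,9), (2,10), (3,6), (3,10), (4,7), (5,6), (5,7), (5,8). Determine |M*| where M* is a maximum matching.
5 (matching: (1,10), (2,9), (3,6), (4,7), (5,8); upper bound min(|L|,|R|) = min(5,5) = 5)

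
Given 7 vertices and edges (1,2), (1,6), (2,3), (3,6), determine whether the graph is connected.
No, it has 4 components: {1, 2, 3, 6}, {4}, {5}, {7}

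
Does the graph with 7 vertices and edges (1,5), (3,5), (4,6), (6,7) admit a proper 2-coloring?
Yes. Partition: {1, 2, 3, 4, 7}, {5, 6}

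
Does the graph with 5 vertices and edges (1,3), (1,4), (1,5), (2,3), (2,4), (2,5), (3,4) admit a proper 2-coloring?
No (odd cycle of length 3: 4 -> 1 -> 3 -> 4)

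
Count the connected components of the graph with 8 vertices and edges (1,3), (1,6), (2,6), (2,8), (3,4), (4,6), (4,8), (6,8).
3 (components: {1, 2, 3, 4, 6, 8}, {5}, {7})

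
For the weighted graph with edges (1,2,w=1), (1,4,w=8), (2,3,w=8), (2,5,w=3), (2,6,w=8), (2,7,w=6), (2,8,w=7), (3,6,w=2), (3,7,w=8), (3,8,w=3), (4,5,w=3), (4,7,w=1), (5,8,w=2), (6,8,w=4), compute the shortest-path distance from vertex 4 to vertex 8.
5 (path: 4 -> 5 -> 8; weights 3 + 2 = 5)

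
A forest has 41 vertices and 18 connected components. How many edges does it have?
23 (Each of the 18 component trees on V_i vertices has V_i - 1 edges; summing gives V - C = 41 - 18 = 23)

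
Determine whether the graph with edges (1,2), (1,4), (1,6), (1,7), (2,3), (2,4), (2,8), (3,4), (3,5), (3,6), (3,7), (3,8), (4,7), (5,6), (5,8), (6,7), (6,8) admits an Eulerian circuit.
No (2 vertices have odd degree: {5, 6}; Eulerian circuit requires 0)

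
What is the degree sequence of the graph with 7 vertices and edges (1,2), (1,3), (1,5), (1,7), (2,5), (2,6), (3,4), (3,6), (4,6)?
[4, 3, 3, 3, 2, 2, 1] (degrees: deg(1)=4, deg(2)=3, deg(3)=3, deg(4)=2, deg(5)=2, deg(6)=3, deg(7)=1)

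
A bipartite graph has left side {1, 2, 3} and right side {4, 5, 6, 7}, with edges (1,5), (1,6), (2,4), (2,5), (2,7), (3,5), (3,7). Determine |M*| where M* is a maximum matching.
3 (matching: (1,6), (2,7), (3,5); upper bound min(|L|,|R|) = min(3,4) = 3)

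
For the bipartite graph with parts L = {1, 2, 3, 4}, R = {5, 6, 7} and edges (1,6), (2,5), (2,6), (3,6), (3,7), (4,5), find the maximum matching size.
3 (matching: (1,6), (2,5), (3,7); upper bound min(|L|,|R|) = min(4,3) = 3)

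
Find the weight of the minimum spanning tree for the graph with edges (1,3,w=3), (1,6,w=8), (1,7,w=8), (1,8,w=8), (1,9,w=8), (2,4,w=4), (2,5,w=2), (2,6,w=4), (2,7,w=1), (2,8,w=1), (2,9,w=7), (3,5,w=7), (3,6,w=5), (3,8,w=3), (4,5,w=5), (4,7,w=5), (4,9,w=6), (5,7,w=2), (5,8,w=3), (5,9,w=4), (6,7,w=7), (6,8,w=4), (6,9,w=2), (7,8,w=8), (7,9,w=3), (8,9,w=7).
19 (MST edges: (1,3,w=3), (2,4,w=4), (2,5,w=2), (2,7,w=1), (2,8,w=1), (3,8,w=3), (6,9,w=2), (7,9,w=3); sum of weights 3 + 4 + 2 + 1 + 1 + 3 + 2 + 3 = 19)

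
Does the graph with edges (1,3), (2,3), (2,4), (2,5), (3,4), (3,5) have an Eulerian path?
Yes (the graph is connected and exactly 2 vertices have odd degree: {1, 2}; any Eulerian path must start and end at those)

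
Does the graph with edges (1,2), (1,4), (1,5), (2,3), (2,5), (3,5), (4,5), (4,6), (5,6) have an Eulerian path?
No (4 vertices have odd degree: {1, 2, 4, 5}; Eulerian path requires 0 or 2)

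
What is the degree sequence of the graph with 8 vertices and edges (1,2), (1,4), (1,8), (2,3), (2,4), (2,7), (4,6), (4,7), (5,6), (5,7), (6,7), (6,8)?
[4, 4, 4, 4, 3, 2, 2, 1] (degrees: deg(1)=3, deg(2)=4, deg(3)=1, deg(4)=4, deg(5)=2, deg(6)=4, deg(7)=4, deg(8)=2)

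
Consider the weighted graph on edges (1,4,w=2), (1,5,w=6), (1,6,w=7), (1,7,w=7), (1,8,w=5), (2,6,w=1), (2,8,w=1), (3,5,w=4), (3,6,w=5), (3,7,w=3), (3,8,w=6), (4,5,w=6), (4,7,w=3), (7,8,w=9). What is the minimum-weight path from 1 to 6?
7 (path: 1 -> 6; weights 7 = 7)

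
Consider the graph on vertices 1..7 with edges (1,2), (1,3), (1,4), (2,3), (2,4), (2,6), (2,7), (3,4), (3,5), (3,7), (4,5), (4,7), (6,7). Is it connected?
Yes (BFS from 1 visits [1, 2, 3, 4, 6, 7, 5] — all 7 vertices reached)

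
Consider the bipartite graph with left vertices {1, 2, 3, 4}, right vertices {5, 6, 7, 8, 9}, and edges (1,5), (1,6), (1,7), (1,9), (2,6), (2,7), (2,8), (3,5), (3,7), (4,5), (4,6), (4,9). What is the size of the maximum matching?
4 (matching: (1,9), (2,8), (3,7), (4,6); upper bound min(|L|,|R|) = min(4,5) = 4)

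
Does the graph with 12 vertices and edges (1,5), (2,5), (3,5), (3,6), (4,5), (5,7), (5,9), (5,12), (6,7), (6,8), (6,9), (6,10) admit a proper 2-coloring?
Yes. Partition: {1, 2, 3, 4, 7, 8, 9, 10, 11, 12}, {5, 6}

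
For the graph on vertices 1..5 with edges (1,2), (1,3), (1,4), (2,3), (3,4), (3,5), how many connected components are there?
1 (components: {1, 2, 3, 4, 5})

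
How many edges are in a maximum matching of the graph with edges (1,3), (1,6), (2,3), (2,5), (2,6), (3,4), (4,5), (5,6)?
3 (matching: (1,6), (2,5), (3,4); upper bound floor(n/2) = floor(6/2) = 3)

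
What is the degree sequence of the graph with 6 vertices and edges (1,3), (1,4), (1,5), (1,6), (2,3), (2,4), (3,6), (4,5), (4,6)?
[4, 4, 3, 3, 2, 2] (degrees: deg(1)=4, deg(2)=2, deg(3)=3, deg(4)=4, deg(5)=2, deg(6)=3)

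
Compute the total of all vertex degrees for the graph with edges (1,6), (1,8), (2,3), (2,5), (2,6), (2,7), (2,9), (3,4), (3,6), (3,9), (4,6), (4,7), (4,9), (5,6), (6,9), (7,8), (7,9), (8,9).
36 (handshake: sum of degrees = 2|E| = 2 x 18 = 36)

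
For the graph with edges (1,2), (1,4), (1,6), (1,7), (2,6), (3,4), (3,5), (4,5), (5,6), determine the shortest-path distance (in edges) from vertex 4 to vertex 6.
2 (path: 4 -> 5 -> 6, 2 edges)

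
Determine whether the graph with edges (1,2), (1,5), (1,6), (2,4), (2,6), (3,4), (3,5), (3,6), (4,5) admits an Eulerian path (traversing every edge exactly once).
No (6 vertices have odd degree: {1, 2, 3, 4, 5, 6}; Eulerian path requires 0 or 2)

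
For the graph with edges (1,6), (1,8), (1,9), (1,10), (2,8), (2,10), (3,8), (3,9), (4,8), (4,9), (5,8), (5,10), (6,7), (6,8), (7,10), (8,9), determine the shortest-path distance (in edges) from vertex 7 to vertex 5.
2 (path: 7 -> 10 -> 5, 2 edges)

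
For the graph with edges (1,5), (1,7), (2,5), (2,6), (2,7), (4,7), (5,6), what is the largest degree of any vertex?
3 (attained at vertices 2, 5, 7)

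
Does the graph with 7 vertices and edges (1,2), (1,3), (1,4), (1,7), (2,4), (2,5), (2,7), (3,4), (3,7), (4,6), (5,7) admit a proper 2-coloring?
No (odd cycle of length 3: 4 -> 1 -> 2 -> 4)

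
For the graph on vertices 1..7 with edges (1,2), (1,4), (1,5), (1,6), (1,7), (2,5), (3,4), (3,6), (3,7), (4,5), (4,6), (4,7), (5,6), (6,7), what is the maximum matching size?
3 (matching: (1,5), (3,4), (6,7); upper bound floor(n/2) = floor(7/2) = 3)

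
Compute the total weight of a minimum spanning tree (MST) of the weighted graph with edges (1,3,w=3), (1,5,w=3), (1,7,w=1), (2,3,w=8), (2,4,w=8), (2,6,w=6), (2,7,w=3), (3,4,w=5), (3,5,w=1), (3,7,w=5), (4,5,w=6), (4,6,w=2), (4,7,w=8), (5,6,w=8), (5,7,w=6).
15 (MST edges: (1,5,w=3), (1,7,w=1), (2,7,w=3), (3,4,w=5), (3,5,w=1), (4,6,w=2); sum of weights 3 + 1 + 3 + 5 + 1 + 2 = 15)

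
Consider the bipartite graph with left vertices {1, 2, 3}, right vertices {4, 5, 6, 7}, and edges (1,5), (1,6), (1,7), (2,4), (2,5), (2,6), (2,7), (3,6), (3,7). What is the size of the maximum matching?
3 (matching: (1,7), (2,5), (3,6); upper bound min(|L|,|R|) = min(3,4) = 3)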